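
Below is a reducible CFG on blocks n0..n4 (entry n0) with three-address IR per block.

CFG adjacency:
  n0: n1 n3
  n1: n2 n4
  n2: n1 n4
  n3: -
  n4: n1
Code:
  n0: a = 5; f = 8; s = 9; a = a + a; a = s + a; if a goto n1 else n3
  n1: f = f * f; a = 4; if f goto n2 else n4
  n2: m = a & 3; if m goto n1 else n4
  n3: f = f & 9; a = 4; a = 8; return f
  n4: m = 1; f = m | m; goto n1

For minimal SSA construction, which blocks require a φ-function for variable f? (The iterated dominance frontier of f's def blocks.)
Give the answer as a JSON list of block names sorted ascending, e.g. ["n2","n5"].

Answer: ["n1"]

Derivation:
idom tree: n1←n0 n2←n1 n3←n0 n4←n1
Dom∩ at merges:
  n1: preds {n0,n2,n4}: {n0} ∩ {n0,n1,n2} ∩ {n0,n1,n4} = {n0}; idom=n0
  n4: preds {n1,n2}: {n0,n1} ∩ {n0,n1,n2} = {n0,n1}; idom=n1

Frontier:
  join n1 pred n0: · stop@n0
  join n1 pred n2: n2→n1 stop@n0
  join n1 pred n4: n4→n1 stop@n0
  join n4 pred n1: · stop@n1
  join n4 pred n2: n2 stop@n1
  DF(n0)=∅
  DF(n1)={n1}
  DF(n2)={n1,n4}
  DF(n3)=∅
  DF(n4)={n1}

φ for f: defs {n0,n1,n3,n4}
  DF⁺ = {n1}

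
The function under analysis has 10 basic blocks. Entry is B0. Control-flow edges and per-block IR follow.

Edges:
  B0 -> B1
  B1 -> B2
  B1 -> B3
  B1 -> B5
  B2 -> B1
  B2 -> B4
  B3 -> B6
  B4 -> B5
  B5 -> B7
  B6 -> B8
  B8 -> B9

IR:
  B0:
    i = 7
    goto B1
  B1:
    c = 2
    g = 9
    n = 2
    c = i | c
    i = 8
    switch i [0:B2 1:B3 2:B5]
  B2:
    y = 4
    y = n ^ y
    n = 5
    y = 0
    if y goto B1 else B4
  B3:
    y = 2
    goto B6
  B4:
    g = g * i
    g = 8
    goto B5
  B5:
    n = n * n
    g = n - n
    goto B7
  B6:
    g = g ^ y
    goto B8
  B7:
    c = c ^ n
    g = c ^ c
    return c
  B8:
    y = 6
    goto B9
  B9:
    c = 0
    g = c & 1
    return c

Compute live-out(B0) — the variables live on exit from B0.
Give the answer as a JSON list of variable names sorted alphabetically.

Answer: ["i"]

Derivation:
Per-block:
  B0: {i} / ∅
  B1: {c,g,i,n} / {i}
  B2: {n,y} / {n}
  B3: {y} / ∅
  B4: {g} / {g,i}
  B5: {g,n} / {n}
  B6: {g} / {g,y}
  B7: {c,g} / {c,n}
  B8: {y} / ∅
  B9: {c,g} / ∅

Liveness:
  B0 li=∅ lo={i}
  B1 li={i} lo={c,g,i,n}
  B2 li={c,g,i,n} lo={c,g,i,n}
  B3 li={g} lo={g,y}
  B4 li={c,g,i,n} lo={c,n}
  B5 li={c,n} lo={c,n}
  B6 li={g,y} lo=∅
  B7 li={c,n} lo=∅
  B8 li=∅ lo=∅
  B9 li=∅ lo=∅

live-out(B0) = ["i"]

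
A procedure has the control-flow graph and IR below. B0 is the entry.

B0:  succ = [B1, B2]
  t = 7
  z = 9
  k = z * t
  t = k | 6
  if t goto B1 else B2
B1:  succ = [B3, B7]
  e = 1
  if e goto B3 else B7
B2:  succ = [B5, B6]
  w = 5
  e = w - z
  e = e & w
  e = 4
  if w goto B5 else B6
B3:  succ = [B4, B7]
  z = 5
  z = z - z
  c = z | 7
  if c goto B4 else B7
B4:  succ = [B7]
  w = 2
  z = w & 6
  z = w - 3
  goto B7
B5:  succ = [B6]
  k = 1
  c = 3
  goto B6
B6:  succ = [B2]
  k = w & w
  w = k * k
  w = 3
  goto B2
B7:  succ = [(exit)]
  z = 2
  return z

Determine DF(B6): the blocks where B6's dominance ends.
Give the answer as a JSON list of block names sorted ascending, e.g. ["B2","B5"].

idom tree: B1←B0 B2←B0 B3←B1 B4←B3 B5←B2 B6←B2 B7←B1
Dom at joins:
  B2: preds {B0,B6}: {B0} ∩ {B0,B2,B6} = {B0}; idom=B0
  B6: preds {B2,B5}: {B0,B2} ∩ {B0,B2,B5} = {B0,B2}; idom=B2
  B7: preds {B1,B3,B4}: {B0,B1} ∩ {B0,B1,B3} ∩ {B0,B1,B3,B4} = {B0,B1}; idom=B1

DF walk-up:
  join B2 pred B0: · stop@B0
  join B2 pred B6: B6→B2 stop@B0
  join B6 pred B2: · stop@B2
  join B6 pred B5: B5 stop@B2
  join B7 pred B1: · stop@B1
  join B7 pred B3: B3 stop@B1
  join B7 pred B4: B4→B3 stop@B1
  DF(B0)=∅
  DF(B1)=∅
  DF(B2)={B2}
  DF(B3)={B7}
  DF(B4)={B7}
  DF(B5)={B6}
  DF(B6)={B2}
  DF(B7)=∅

DF(B6) = ["B2"]

Answer: ["B2"]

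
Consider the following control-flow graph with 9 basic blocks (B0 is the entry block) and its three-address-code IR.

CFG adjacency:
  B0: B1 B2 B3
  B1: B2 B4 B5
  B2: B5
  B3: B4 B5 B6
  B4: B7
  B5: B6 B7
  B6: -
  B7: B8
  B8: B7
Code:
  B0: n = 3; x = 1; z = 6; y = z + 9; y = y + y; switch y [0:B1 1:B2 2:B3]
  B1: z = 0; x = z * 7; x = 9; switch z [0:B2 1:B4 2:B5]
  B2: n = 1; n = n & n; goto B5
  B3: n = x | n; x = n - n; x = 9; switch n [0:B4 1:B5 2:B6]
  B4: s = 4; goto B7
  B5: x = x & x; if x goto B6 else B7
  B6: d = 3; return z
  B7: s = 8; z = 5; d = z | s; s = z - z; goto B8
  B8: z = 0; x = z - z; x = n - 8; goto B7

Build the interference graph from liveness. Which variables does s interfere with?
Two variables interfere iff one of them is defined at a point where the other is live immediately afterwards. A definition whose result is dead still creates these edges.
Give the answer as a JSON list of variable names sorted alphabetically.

def/use:
  B0: {n,x,y,z} / ∅
  B1: {x,z} / ∅
  B2: {n} / ∅
  B3: {n,x} / {n,x}
  B4: {s} / ∅
  B5: {x} / {x}
  B6: {d} / {z}
  B7: {d,s,z} / ∅
  B8: {x,z} / {n}

Live sets:
  B0 li=∅ lo={n,x,z}
  B1 li={n} lo={n,x,z}
  B2 li={x,z} lo={n,x,z}
  B3 li={n,x,z} lo={n,x,z}
  B4 li={n} lo={n}
  B5 li={n,x,z} lo={n,z}
  B6 li={z} lo=∅
  B7 li={n} lo={n}
  B8 li={n} lo={n}

Interference:
  d: {n,z}
  n: {d,s,x,y,z}
  s: {n,z}
  x: {n,y,z}
  y: {n,x,z}
  z: {d,n,s,x,y}

N(s) = ["n", "z"]

Answer: ["n", "z"]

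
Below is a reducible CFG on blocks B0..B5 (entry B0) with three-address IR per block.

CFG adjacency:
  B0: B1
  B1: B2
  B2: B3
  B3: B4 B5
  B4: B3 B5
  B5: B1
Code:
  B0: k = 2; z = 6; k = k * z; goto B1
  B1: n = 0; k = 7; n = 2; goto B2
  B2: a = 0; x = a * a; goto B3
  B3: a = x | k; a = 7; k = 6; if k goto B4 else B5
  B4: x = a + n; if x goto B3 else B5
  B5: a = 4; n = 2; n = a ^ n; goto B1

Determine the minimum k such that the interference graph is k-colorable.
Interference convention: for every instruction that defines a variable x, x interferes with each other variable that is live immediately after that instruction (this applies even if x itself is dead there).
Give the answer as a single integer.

Block summaries:
  B0: {k,z} / ∅
  B1: {k,n} / ∅
  B2: {a,x} / ∅
  B3: {a,k} / {k,x}
  B4: {x} / {a,n}
  B5: {a,n} / ∅

Backward fixpoint:
  B0 li=∅ lo=∅
  B1 li=∅ lo={k,n}
  B2 li={k,n} lo={k,n,x}
  B3 li={k,n,x} lo={a,k,n}
  B4 li={a,k,n} lo={k,n,x}
  B5 li=∅ lo=∅

Interfere edges:
  a: {k,n}
  k: {a,n,x,z}
  n: {a,k,x}
  x: {k,n}
  z: {k}

Colouring:
  clique {a,k,n} ⇒ need ≥ 3
  assign a→c2 k→c0 n→c1 x→c2 z→c1 — no edge inside a register ⇒ χ ≤ 3
  χ = 3

Answer: 3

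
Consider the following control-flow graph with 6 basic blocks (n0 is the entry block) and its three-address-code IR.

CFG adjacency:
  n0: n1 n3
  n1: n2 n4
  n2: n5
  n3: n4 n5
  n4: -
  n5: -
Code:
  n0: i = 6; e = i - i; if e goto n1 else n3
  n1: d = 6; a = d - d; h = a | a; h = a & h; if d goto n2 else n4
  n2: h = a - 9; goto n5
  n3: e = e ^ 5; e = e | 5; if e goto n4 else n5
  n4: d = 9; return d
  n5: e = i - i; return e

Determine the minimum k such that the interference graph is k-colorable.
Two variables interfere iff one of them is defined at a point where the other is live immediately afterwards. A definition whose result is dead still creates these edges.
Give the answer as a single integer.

Per-block:
  n0: def={e,i} ue=∅
  n1: def={a,d,h} ue=∅
  n2: def={h} ue={a}
  n3: def={e} ue={e}
  n4: def={d} ue=∅
  n5: def={e} ue={i}

Live sets:
  n0: in=∅ out={e,i}
  n1: in={i} out={a,i}
  n2: in={a,i} out={i}
  n3: in={e,i} out={i}
  n4: in=∅ out=∅
  n5: in={i} out=∅

Conflict graph:
  a↔{d,h,i}
  d↔{a,h,i}
  e↔{i}
  h↔{a,d,i}
  i↔{a,d,e,h}

Colouring:
  lower bound: {a,d,h,i} mutually conflict ⇒ χ ≥ 4
  assign a→r1 d→r2 e→r1 h→r3 i→r0 — no edge inside a register ⇒ χ ≤ 4
  χ = 4

Answer: 4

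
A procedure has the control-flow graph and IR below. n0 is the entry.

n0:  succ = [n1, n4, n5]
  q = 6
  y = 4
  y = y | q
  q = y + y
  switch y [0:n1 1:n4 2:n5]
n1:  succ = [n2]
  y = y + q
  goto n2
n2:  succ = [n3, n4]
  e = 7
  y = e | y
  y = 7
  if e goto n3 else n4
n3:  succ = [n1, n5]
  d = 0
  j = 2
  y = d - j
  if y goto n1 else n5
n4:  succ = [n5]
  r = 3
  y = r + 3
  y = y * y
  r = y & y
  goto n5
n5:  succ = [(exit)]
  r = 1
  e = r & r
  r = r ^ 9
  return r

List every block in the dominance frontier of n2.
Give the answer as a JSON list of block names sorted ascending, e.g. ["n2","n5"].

Answer: ["n1", "n4", "n5"]

Derivation:
idom tree: n1←n0 n2←n1 n3←n2 n4←n0 n5←n0
Join-block Dom:
  n1: preds {n0,n3}: {n0} ∩ {n0,n1,n2,n3} = {n0}; idom=n0
  n4: preds {n0,n2}: {n0} ∩ {n0,n1,n2} = {n0}; idom=n0
  n5: preds {n0,n3,n4}: {n0} ∩ {n0,n1,n2,n3} ∩ {n0,n4} = {n0}; idom=n0

DF derivation:
  n1←n0: walk · to n0
  n1←n3: walk n3→n2→n1 to n0
  n4←n0: walk · to n0
  n4←n2: walk n2→n1 to n0
  n5←n0: walk · to n0
  n5←n3: walk n3→n2→n1 to n0
  n5←n4: walk n4 to n0
  DF(n0)=∅
  DF(n1)={n1,n4,n5}
  DF(n2)={n1,n4,n5}
  DF(n3)={n1,n5}
  DF(n4)={n5}
  DF(n5)=∅

DF(n2) = ["n1", "n4", "n5"]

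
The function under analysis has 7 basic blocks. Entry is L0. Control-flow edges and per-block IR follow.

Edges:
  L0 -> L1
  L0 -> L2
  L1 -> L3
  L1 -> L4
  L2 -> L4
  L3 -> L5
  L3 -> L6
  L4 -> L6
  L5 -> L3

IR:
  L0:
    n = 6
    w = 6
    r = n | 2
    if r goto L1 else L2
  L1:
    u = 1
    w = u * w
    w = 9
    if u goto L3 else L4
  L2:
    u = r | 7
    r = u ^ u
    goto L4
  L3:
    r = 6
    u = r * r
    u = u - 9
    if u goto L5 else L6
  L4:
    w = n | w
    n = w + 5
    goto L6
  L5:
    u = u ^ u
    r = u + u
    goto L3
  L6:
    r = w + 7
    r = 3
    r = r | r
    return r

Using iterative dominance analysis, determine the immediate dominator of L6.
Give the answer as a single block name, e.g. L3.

idom tree: L1←L0 L2←L0 L3←L1 L4←L0 L5←L3 L6←L0
Join-block Dom:
  L3: preds {L1,L5}: {L0,L1} ∩ {L0,L1,L3,L5} = {L0,L1}; idom=L1
  L4: preds {L1,L2}: {L0,L1} ∩ {L0,L2} = {L0}; idom=L0
  L6: preds {L3,L4}: {L0,L1,L3} ∩ {L0,L4} = {L0}; idom=L0

idom(L6) = L0

Answer: L0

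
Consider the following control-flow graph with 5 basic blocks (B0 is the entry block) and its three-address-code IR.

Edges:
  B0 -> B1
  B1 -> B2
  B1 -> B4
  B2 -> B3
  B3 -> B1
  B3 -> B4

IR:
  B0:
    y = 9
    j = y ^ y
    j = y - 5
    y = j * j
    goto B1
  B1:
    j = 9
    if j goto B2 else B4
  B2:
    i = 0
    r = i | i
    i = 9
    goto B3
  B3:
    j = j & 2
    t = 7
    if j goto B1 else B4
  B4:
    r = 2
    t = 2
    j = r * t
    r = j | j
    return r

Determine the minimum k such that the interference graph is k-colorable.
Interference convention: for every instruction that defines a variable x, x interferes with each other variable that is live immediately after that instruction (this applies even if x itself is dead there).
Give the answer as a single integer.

Block summaries:
  B0: def={j,y} ue=∅
  B1: def={j} ue=∅
  B2: def={i,r} ue=∅
  B3: def={j,t} ue={j}
  B4: def={j,r,t} ue=∅

Liveness:
  live B0: ∅→∅
  live B1: ∅→{j}
  live B2: {j}→{j}
  live B3: {j}→∅
  live B4: ∅→∅

Interfere edges:
  i — {j}
  j — {i,r,t,y}
  r — {j,t}
  t — {j,r}
  y — {j}

Registers:
  {j,r,t} pairwise interfere (3-clique) ⇒ χ ≥ 3
  assign i→r1 j→r0 r→r1 t→r2 y→r1 — no edge inside a register ⇒ χ ≤ 3
  χ = 3

Answer: 3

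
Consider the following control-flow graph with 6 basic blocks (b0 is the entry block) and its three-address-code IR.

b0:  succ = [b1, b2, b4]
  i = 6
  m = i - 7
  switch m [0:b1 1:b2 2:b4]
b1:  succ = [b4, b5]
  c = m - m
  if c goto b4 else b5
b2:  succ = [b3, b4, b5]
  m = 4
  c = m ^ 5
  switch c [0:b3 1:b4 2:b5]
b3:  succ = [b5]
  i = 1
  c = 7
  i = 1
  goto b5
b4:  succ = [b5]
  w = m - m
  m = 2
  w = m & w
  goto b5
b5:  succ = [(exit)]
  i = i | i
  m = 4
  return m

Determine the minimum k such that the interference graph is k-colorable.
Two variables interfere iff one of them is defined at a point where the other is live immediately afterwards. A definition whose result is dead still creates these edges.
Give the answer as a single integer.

Per-block:
  b0 def {i,m} use ∅
  b1 def {c} use {m}
  b2 def {c,m} use ∅
  b3 def {c,i} use ∅
  b4 def {m,w} use {m}
  b5 def {i,m} use {i}

Backward fixpoint:
  b0 li=∅ lo={i,m}
  b1 li={i,m} lo={i,m}
  b2 li={i} lo={i,m}
  b3 li=∅ lo={i}
  b4 li={i,m} lo={i}
  b5 li={i} lo=∅

Conflict graph:
  c↔{i,m}
  i↔{c,m,w}
  m↔{c,i,w}
  w↔{i,m}

Chromatic number:
  clique {c,i,m} ⇒ need ≥ 3
  3-colouring: R0={i}  R1={m}  R2={c,w}
  χ = 3

Answer: 3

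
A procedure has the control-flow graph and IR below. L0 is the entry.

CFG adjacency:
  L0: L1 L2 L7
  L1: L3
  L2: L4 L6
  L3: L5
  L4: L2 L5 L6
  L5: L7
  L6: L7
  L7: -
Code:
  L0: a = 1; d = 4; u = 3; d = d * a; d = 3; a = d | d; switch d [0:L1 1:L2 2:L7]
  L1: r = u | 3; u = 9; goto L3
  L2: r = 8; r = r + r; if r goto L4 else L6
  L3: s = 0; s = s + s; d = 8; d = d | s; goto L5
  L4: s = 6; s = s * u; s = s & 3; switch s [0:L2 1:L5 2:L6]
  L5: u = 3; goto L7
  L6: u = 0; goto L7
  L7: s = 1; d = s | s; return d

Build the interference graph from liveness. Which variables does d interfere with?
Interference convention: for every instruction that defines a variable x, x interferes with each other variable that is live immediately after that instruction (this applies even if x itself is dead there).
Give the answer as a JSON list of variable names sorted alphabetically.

def/use:
  L0: {a,d,u} / ∅
  L1: {r,u} / {u}
  L2: {r} / ∅
  L3: {d,s} / ∅
  L4: {s} / {u}
  L5: {u} / ∅
  L6: {u} / ∅
  L7: {d,s} / ∅

Backward fixpoint:
  L0 li=∅ lo={u}
  L1 li={u} lo=∅
  L2 li={u} lo={u}
  L3 li=∅ lo=∅
  L4 li={u} lo={u}
  L5 li=∅ lo=∅
  L6 li=∅ lo=∅
  L7 li=∅ lo=∅

Interference:
  a — {d,u}
  d — {a,s,u}
  r — {u}
  s — {d,u}
  u — {a,d,r,s}

N(d) = ["a", "s", "u"]

Answer: ["a", "s", "u"]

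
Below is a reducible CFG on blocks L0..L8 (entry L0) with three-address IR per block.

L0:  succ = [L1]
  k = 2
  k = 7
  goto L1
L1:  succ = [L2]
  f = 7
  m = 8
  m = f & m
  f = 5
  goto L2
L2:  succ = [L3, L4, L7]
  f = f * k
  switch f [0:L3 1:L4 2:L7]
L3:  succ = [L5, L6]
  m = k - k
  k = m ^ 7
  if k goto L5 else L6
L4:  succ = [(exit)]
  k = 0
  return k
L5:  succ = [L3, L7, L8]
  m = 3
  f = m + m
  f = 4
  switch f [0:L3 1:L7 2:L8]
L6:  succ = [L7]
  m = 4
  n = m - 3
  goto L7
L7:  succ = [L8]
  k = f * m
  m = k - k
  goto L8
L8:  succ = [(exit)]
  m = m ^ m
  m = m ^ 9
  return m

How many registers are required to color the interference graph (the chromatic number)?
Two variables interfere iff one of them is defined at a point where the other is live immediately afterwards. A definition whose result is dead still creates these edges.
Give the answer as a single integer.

Answer: 3

Derivation:
Per-block:
  L0: {k} / ∅
  L1: {f,m} / ∅
  L2: {f} / {f,k}
  L3: {k,m} / {k}
  L4: {k} / ∅
  L5: {f,m} / ∅
  L6: {m,n} / ∅
  L7: {k,m} / {f,m}
  L8: {m} / {m}

Backward fixpoint:
  live L0: ∅→{k}
  live L1: {k}→{f,k,m}
  live L2: {f,k,m}→{f,k,m}
  live L3: {f,k}→{f,k}
  live L4: ∅→∅
  live L5: {k}→{f,k,m}
  live L6: {f}→{f,m}
  live L7: {f,m}→{m}
  live L8: {m}→∅

Interference:
  f↔{k,m,n}
  k↔{f,m}
  m↔{f,k,n}
  n↔{f,m}

Chromatic number:
  lower bound: {f,k,m} mutually conflict ⇒ χ ≥ 3
  3-colouring: R0={f}  R1={m}  R2={k,n}
  χ = 3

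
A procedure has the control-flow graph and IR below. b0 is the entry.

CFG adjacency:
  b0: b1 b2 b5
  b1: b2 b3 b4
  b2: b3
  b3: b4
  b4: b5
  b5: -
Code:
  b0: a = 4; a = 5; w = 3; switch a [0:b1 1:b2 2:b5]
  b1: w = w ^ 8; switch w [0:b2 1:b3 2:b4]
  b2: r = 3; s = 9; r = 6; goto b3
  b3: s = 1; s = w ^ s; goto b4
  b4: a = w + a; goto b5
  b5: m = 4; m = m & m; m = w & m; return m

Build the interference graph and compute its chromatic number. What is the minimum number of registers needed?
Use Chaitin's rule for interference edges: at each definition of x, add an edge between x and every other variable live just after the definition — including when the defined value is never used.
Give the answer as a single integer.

def/use:
  b0: {a,w} / ∅
  b1: {w} / {w}
  b2: {r,s} / ∅
  b3: {s} / {w}
  b4: {a} / {a,w}
  b5: {m} / {w}

Backward fixpoint:
  b0: in=∅ out={a,w}
  b1: in={a,w} out={a,w}
  b2: in={a,w} out={a,w}
  b3: in={a,w} out={a,w}
  b4: in={a,w} out={w}
  b5: in={w} out=∅

Conflict graph:
  a↔{r,s,w}
  m↔{w}
  r↔{a,w}
  s↔{a,w}
  w↔{a,m,r,s}

Colouring:
  clique {a,r,w} ⇒ need ≥ 3
  assign a→r1 m→r1 r→r2 s→r2 w→r0 — no edge inside a register ⇒ χ ≤ 3
  χ = 3

Answer: 3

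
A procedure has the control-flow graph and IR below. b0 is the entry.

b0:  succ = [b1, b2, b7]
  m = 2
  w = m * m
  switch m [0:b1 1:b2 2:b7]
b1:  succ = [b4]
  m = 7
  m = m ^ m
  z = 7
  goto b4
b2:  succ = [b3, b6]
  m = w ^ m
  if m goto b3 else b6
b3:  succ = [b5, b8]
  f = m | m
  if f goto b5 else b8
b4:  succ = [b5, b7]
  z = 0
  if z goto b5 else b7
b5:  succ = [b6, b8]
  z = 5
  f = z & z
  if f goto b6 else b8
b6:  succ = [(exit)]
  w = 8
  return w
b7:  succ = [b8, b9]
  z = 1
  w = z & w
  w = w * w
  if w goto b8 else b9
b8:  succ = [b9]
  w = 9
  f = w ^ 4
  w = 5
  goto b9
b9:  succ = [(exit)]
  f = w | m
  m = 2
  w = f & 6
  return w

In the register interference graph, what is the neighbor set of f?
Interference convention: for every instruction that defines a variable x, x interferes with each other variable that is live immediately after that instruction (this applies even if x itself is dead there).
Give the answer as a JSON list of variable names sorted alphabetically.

def/use:
  b0: {m,w} / ∅
  b1: {m,z} / ∅
  b2: {m} / {m,w}
  b3: {f} / {m}
  b4: {z} / ∅
  b5: {f,z} / ∅
  b6: {w} / ∅
  b7: {w,z} / {w}
  b8: {f,w} / ∅
  b9: {f,m,w} / {m,w}

Live sets:
  live b0: ∅→{m,w}
  live b1: {w}→{m,w}
  live b2: {m,w}→{m}
  live b3: {m}→{m}
  live b4: {m,w}→{m,w}
  live b5: {m}→{m}
  live b6: ∅→∅
  live b7: {m,w}→{m,w}
  live b8: {m}→{m,w}
  live b9: {m,w}→∅

Conflict graph:
  f — {m}
  m — {f,w,z}
  w — {m,z}
  z — {m,w}

N(f) = ["m"]

Answer: ["m"]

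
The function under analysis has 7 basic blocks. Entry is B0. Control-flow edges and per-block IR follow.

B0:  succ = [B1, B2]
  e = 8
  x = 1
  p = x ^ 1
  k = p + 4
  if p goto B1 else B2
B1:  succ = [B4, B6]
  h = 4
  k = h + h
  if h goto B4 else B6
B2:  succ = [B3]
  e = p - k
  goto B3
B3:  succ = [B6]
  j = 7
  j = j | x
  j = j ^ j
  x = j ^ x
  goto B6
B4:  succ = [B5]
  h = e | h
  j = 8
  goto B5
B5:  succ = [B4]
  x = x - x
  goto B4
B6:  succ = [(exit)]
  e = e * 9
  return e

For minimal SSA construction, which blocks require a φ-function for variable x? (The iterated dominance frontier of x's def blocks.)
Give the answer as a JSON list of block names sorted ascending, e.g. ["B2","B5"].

idom tree: B1←B0 B2←B0 B3←B2 B4←B1 B5←B4 B6←B0
Dom at joins:
  B4: preds {B1,B5}: {B0,B1} ∩ {B0,B1,B4,B5} = {B0,B1}; idom=B1
  B6: preds {B1,B3}: {B0,B1} ∩ {B0,B2,B3} = {B0}; idom=B0

DF derivation:
  join B4 pred B1: · stop@B1
  join B4 pred B5: B5→B4 stop@B1
  join B6 pred B1: B1 stop@B0
  join B6 pred B3: B3→B2 stop@B0
  B0: DF=∅
  B1: DF={B6}
  B2: DF={B6}
  B3: DF={B6}
  B4: DF={B4}
  B5: DF={B4}
  B6: DF=∅

φ for x: defs {B0,B3,B5}
  DF⁺ = {B4,B6}

Answer: ["B4", "B6"]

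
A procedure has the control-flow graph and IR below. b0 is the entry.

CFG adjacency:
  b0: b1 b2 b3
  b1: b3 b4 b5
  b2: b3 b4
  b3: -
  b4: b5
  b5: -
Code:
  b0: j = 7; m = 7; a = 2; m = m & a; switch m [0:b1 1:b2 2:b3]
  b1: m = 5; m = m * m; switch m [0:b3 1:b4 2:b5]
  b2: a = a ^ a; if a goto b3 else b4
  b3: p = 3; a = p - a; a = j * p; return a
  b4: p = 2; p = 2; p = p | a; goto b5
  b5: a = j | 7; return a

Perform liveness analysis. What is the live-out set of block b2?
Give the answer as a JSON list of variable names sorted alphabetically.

Block summaries:
  b0: {a,j,m} / ∅
  b1: {m} / ∅
  b2: {a} / {a}
  b3: {a,p} / {a,j}
  b4: {p} / {a}
  b5: {a} / {j}

Backward fixpoint:
  b0 li=∅ lo={a,j}
  b1 li={a,j} lo={a,j}
  b2 li={a,j} lo={a,j}
  b3 li={a,j} lo=∅
  b4 li={a,j} lo={j}
  b5 li={j} lo=∅

live-out(b2) = ["a", "j"]

Answer: ["a", "j"]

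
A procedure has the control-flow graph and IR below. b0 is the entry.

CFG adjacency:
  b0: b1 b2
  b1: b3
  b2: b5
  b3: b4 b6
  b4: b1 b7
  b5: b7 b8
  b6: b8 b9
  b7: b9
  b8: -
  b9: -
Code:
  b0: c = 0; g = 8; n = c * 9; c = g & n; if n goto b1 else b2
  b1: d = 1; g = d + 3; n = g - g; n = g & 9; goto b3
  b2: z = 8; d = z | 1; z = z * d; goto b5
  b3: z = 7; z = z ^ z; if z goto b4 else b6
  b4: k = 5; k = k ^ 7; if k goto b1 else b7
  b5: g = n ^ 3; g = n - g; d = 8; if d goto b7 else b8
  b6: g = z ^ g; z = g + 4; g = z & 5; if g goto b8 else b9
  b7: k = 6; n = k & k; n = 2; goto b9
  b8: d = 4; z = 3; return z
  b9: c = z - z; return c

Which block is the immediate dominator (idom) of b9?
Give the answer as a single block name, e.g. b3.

Answer: b0

Working:
idom tree: b1←b0 b2←b0 b3←b1 b4←b3 b5←b2 b6←b3 b7←b0 b8←b0 b9←b0
Join-block Dom:
  b1: preds {b0,b4}: {b0} ∩ {b0,b1,b3,b4} = {b0}; idom=b0
  b7: preds {b4,b5}: {b0,b1,b3,b4} ∩ {b0,b2,b5} = {b0}; idom=b0
  b8: preds {b5,b6}: {b0,b2,b5} ∩ {b0,b1,b3,b6} = {b0}; idom=b0
  b9: preds {b6,b7}: {b0,b1,b3,b6} ∩ {b0,b7} = {b0}; idom=b0

idom(b9) = b0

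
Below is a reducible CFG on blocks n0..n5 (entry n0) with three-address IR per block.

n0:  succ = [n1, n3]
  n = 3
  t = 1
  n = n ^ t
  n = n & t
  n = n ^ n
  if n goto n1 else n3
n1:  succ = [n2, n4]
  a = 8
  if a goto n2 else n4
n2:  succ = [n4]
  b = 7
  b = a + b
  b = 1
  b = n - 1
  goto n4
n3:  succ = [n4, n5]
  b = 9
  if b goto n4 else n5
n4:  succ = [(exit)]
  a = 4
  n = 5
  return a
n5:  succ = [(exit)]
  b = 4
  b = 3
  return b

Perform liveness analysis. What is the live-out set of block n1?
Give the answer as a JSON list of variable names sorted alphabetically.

Per-block:
  n0: {n,t} / ∅
  n1: {a} / ∅
  n2: {b} / {a,n}
  n3: {b} / ∅
  n4: {a,n} / ∅
  n5: {b} / ∅

Liveness:
  n0 li=∅ lo={n}
  n1 li={n} lo={a,n}
  n2 li={a,n} lo=∅
  n3 li=∅ lo=∅
  n4 li=∅ lo=∅
  n5 li=∅ lo=∅

live-out(n1) = ["a", "n"]

Answer: ["a", "n"]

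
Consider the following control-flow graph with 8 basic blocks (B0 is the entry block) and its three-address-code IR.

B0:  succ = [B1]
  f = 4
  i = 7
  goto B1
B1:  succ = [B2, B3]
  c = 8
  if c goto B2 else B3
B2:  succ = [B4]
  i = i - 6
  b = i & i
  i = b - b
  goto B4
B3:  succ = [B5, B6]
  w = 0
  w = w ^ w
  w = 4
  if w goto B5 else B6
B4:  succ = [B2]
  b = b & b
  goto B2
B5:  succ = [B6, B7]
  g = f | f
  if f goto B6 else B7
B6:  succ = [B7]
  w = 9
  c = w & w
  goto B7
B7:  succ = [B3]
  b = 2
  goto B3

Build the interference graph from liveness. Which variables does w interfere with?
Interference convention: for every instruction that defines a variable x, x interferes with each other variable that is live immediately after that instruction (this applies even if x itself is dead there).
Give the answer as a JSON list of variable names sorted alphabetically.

Answer: ["f"]

Working:
Block summaries:
  B0: def={f,i} ue=∅
  B1: def={c} ue=∅
  B2: def={b,i} ue={i}
  B3: def={w} ue=∅
  B4: def={b} ue={b}
  B5: def={g} ue={f}
  B6: def={c,w} ue=∅
  B7: def={b} ue=∅

Live sets:
  B0: in=∅ out={f,i}
  B1: in={f,i} out={f,i}
  B2: in={i} out={b,i}
  B3: in={f} out={f}
  B4: in={b,i} out={i}
  B5: in={f} out={f}
  B6: in={f} out={f}
  B7: in={f} out={f}

Interference:
  b — {f,i}
  c — {f,i}
  f — {b,c,g,i,w}
  g — {f}
  i — {b,c,f}
  w — {f}

N(w) = ["f"]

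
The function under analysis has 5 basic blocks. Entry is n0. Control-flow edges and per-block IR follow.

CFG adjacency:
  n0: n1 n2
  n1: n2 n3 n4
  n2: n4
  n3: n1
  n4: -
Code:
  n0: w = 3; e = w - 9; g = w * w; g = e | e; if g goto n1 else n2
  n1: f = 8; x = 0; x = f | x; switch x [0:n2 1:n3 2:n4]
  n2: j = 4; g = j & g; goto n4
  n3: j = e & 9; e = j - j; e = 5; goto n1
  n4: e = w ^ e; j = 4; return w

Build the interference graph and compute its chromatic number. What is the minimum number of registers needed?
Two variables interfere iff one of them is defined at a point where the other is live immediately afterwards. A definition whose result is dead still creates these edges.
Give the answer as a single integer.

Per-block:
  n0 def {e,g,w} use ∅
  n1 def {f,x} use ∅
  n2 def {g,j} use {g}
  n3 def {e,j} use {e}
  n4 def {e,j} use {e,w}

Liveness:
  n0 li=∅ lo={e,g,w}
  n1 li={e,g,w} lo={e,g,w}
  n2 li={e,g,w} lo={e,w}
  n3 li={e,g,w} lo={e,g,w}
  n4 li={e,w} lo=∅

Interference:
  e — {f,g,j,w,x}
  f — {e,g,w,x}
  g — {e,f,j,w,x}
  j — {e,g,w}
  w — {e,f,g,j,x}
  x — {e,f,g,w}

Chromatic number:
  clique {e,f,g,w,x} ⇒ need ≥ 5
  assign e→c0 f→c3 g→c1 j→c3 w→c2 x→c4 — no edge inside a register ⇒ χ ≤ 5
  χ = 5

Answer: 5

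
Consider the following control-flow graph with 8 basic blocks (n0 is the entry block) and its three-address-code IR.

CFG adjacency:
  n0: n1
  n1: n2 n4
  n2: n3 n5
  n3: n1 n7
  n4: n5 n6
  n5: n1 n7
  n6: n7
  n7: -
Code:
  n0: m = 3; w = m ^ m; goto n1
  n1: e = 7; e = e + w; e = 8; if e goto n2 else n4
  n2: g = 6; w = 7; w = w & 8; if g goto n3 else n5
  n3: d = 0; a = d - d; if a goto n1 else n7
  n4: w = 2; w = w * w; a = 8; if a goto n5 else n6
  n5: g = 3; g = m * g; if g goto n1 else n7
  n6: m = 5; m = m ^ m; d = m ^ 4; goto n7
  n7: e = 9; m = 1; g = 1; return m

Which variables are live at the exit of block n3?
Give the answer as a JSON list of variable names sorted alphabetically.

Answer: ["m", "w"]

Derivation:
def/use:
  n0: def={m,w} ue=∅
  n1: def={e} ue={w}
  n2: def={g,w} ue=∅
  n3: def={a,d} ue=∅
  n4: def={a,w} ue=∅
  n5: def={g} ue={m}
  n6: def={d,m} ue=∅
  n7: def={e,g,m} ue=∅

Liveness:
  n0 li=∅ lo={m,w}
  n1 li={m,w} lo={m}
  n2 li={m} lo={m,w}
  n3 li={m,w} lo={m,w}
  n4 li={m} lo={m,w}
  n5 li={m,w} lo={m,w}
  n6 li=∅ lo=∅
  n7 li=∅ lo=∅

live-out(n3) = ["m", "w"]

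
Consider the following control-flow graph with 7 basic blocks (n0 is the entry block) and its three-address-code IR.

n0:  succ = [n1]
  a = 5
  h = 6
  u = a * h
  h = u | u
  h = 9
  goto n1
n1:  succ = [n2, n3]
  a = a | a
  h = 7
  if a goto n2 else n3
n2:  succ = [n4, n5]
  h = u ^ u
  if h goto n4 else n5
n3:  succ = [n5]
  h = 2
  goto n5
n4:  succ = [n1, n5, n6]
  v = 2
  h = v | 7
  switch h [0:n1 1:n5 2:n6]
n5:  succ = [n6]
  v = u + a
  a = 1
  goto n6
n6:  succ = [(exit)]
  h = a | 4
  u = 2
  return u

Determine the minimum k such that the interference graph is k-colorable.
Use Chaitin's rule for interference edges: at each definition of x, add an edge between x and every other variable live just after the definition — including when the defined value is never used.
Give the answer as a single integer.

Answer: 3

Working:
def/use:
  n0 def {a,h,u} use ∅
  n1 def {a,h} use {a}
  n2 def {h} use {u}
  n3 def {h} use ∅
  n4 def {h,v} use ∅
  n5 def {a,v} use {a,u}
  n6 def {h,u} use {a}

Liveness:
  n0 li=∅ lo={a,u}
  n1 li={a,u} lo={a,u}
  n2 li={a,u} lo={a,u}
  n3 li={a,u} lo={a,u}
  n4 li={a,u} lo={a,u}
  n5 li={a,u} lo={a}
  n6 li={a} lo=∅

Conflict graph:
  a — {h,u,v}
  h — {a,u}
  u — {a,h,v}
  v — {a,u}

Chromatic number:
  lower bound: {a,h,u} mutually conflict ⇒ χ ≥ 3
  3-colouring: c0={a}  c1={u}  c2={h,v}
  χ = 3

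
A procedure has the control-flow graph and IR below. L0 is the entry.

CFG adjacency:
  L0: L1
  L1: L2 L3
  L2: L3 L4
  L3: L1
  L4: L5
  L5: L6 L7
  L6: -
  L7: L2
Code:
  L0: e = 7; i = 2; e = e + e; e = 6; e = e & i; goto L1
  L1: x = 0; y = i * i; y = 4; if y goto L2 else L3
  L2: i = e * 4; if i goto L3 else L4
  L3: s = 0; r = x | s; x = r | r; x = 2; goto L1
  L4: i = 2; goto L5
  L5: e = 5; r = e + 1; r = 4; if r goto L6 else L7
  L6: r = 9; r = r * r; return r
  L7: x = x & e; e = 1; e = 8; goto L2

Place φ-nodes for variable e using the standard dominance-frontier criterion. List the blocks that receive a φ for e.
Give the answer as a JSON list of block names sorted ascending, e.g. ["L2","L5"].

idom tree: L1←L0 L2←L1 L3←L1 L4←L2 L5←L4 L6←L5 L7←L5
Dom∩ at merges:
  L1: preds {L0,L3}: {L0} ∩ {L0,L1,L3} = {L0}; idom=L0
  L2: preds {L1,L7}: {L0,L1} ∩ {L0,L1,L2,L4,L5,L7} = {L0,L1}; idom=L1
  L3: preds {L1,L2}: {L0,L1} ∩ {L0,L1,L2} = {L0,L1}; idom=L1

DF derivation:
  join L1 pred L0: · stop@L0
  join L1 pred L3: L3→L1 stop@L0
  join L2 pred L1: · stop@L1
  join L2 pred L7: L7→L5→L4→L2 stop@L1
  join L3 pred L1: · stop@L1
  join L3 pred L2: L2 stop@L1
  DF(L0)=∅
  DF(L1)={L1}
  DF(L2)={L2,L3}
  DF(L3)={L1}
  DF(L4)={L2}
  DF(L5)={L2}
  DF(L6)=∅
  DF(L7)={L2}

φ for e: defs {L0,L5,L7}
  DF⁺ = {L1,L2,L3}

Answer: ["L1", "L2", "L3"]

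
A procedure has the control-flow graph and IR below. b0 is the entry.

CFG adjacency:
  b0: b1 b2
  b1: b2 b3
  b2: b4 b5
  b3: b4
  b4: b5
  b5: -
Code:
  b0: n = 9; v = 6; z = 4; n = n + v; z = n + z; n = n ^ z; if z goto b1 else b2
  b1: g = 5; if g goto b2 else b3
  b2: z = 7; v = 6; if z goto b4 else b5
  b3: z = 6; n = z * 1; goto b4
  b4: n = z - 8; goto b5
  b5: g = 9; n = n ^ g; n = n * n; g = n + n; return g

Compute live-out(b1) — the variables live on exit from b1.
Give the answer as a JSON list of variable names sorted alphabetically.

Answer: ["n"]

Derivation:
def/use:
  b0: {n,v,z} / ∅
  b1: {g} / ∅
  b2: {v,z} / ∅
  b3: {n,z} / ∅
  b4: {n} / {z}
  b5: {g,n} / {n}

Backward fixpoint:
  b0 li=∅ lo={n}
  b1 li={n} lo={n}
  b2 li={n} lo={n,z}
  b3 li=∅ lo={z}
  b4 li={z} lo={n}
  b5 li={n} lo=∅

live-out(b1) = ["n"]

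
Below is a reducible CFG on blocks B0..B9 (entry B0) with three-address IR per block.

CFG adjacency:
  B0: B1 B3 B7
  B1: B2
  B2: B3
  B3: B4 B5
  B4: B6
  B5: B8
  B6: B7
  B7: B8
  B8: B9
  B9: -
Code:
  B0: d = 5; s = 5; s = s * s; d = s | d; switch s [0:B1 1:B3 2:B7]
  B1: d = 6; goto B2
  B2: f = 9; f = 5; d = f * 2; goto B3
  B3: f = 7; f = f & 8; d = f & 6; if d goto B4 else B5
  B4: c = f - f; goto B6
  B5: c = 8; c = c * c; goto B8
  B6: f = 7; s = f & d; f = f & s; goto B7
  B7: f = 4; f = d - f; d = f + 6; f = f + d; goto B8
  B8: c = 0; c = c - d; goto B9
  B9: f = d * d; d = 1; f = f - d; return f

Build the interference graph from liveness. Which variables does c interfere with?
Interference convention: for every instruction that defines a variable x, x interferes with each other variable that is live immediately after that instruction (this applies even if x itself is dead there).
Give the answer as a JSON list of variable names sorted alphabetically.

Per-block:
  B0 def {d,s} use ∅
  B1 def {d} use ∅
  B2 def {d,f} use ∅
  B3 def {d,f} use ∅
  B4 def {c} use {f}
  B5 def {c} use ∅
  B6 def {f,s} use {d}
  B7 def {d,f} use {d}
  B8 def {c} use {d}
  B9 def {d,f} use {d}

Backward fixpoint:
  live B0: ∅→{d}
  live B1: ∅→∅
  live B2: ∅→∅
  live B3: ∅→{d,f}
  live B4: {d,f}→{d}
  live B5: {d}→{d}
  live B6: {d}→{d}
  live B7: {d}→{d}
  live B8: {d}→{d}
  live B9: {d}→∅

Interference:
  c — {d}
  d — {c,f,s}
  f — {d,s}
  s — {d,f}

N(c) = ["d"]

Answer: ["d"]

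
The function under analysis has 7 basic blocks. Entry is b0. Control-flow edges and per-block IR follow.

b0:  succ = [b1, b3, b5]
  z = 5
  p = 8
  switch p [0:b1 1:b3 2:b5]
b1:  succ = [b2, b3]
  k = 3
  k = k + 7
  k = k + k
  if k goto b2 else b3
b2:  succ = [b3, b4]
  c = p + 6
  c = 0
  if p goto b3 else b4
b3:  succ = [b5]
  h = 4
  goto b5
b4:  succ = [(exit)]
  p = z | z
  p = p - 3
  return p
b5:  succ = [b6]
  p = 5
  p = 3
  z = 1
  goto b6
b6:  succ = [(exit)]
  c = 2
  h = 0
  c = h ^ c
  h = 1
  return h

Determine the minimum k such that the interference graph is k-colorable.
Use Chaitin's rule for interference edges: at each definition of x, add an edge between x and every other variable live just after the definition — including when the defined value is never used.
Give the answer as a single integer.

Answer: 3

Working:
Per-block:
  b0 def {p,z} use ∅
  b1 def {k} use ∅
  b2 def {c} use {p}
  b3 def {h} use ∅
  b4 def {p} use {z}
  b5 def {p,z} use ∅
  b6 def {c,h} use ∅

Live sets:
  b0: in=∅ out={p,z}
  b1: in={p,z} out={p,z}
  b2: in={p,z} out={z}
  b3: in=∅ out=∅
  b4: in={z} out=∅
  b5: in=∅ out=∅
  b6: in=∅ out=∅

Interference:
  c↔{h,p,z}
  h↔{c}
  k↔{p,z}
  p↔{c,k,z}
  z↔{c,k,p}

Colouring:
  {c,p,z} pairwise interfere (3-clique) ⇒ χ ≥ 3
  3-colouring: c0={c,k}  c1={h,p}  c2={z}
  χ = 3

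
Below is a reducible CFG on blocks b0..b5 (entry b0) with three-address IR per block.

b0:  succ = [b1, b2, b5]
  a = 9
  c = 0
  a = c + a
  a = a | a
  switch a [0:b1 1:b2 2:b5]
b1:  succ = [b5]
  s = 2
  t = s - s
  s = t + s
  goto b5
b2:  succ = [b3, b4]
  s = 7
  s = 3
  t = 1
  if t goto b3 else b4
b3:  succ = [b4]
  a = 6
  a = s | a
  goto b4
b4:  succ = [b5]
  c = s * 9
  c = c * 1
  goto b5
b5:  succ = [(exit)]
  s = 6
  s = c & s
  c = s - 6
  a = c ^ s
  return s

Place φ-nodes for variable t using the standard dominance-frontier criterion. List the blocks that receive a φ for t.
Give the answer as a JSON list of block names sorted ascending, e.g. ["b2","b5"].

Answer: ["b5"]

Derivation:
idom tree: b1←b0 b2←b0 b3←b2 b4←b2 b5←b0
Dom∩ at merges:
  b4: preds {b2,b3}: {b0,b2} ∩ {b0,b2,b3} = {b0,b2}; idom=b2
  b5: preds {b0,b1,b4}: {b0} ∩ {b0,b1} ∩ {b0,b2,b4} = {b0}; idom=b0

Frontier:
  b4←b2: walk · to b2
  b4←b3: walk b3 to b2
  b5←b0: walk · to b0
  b5←b1: walk b1 to b0
  b5←b4: walk b4→b2 to b0
  DF(b0)=∅
  DF(b1)={b5}
  DF(b2)={b5}
  DF(b3)={b4}
  DF(b4)={b5}
  DF(b5)=∅

φ for t: defs {b1,b2}
  DF⁺ = {b5}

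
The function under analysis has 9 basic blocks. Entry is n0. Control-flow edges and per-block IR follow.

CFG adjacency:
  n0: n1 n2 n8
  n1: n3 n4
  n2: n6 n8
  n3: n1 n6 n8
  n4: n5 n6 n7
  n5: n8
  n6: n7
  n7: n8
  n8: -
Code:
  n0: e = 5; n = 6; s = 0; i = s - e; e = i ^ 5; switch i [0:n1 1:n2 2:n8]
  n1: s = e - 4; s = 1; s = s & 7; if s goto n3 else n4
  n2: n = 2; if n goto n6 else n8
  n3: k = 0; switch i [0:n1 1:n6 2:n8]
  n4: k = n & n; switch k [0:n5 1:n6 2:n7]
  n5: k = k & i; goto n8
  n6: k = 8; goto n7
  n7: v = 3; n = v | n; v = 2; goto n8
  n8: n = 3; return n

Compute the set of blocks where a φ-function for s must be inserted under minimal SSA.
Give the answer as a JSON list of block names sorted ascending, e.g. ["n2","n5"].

idom tree: n1←n0 n2←n0 n3←n1 n4←n1 n5←n4 n6←n0 n7←n0 n8←n0
Join-block Dom:
  n1: preds {n0,n3}: {n0} ∩ {n0,n1,n3} = {n0}; idom=n0
  n6: preds {n2,n3,n4}: {n0,n2} ∩ {n0,n1,n3} ∩ {n0,n1,n4} = {n0}; idom=n0
  n7: preds {n4,n6}: {n0,n1,n4} ∩ {n0,n6} = {n0}; idom=n0
  n8: preds {n0,n2,n3,n5,n7}: {n0} ∩ {n0,n2} ∩ {n0,n1,n3} ∩ {n0,n1,n4,n5} ∩ {n0,n7} = {n0}; idom=n0

DF derivation:
  n1←n0: walk · to n0
  n1←n3: walk n3→n1 to n0
  n6←n2: walk n2 to n0
  n6←n3: walk n3→n1 to n0
  n6←n4: walk n4→n1 to n0
  n7←n4: walk n4→n1 to n0
  n7←n6: walk n6 to n0
  n8←n0: walk · to n0
  n8←n2: walk n2 to n0
  n8←n3: walk n3→n1 to n0
  n8←n5: walk n5→n4→n1 to n0
  n8←n7: walk n7 to n0
  n0: DF=∅
  n1: DF={n1,n6,n7,n8}
  n2: DF={n6,n8}
  n3: DF={n1,n6,n8}
  n4: DF={n6,n7,n8}
  n5: DF={n8}
  n6: DF={n7}
  n7: DF={n8}
  n8: DF=∅

φ for s: defs {n0,n1}
  DF⁺ = {n1,n6,n7,n8}

Answer: ["n1", "n6", "n7", "n8"]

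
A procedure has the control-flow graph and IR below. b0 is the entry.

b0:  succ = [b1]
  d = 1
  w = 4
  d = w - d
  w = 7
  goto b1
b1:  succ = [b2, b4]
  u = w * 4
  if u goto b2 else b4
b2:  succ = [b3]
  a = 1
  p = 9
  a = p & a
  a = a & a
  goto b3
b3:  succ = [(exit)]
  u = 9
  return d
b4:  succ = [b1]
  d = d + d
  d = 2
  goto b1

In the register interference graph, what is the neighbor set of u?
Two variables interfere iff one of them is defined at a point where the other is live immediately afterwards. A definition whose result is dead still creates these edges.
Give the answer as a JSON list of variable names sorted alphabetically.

Per-block:
  b0: {d,w} / ∅
  b1: {u} / {w}
  b2: {a,p} / ∅
  b3: {u} / {d}
  b4: {d} / {d}

Backward fixpoint:
  live b0: ∅→{d,w}
  live b1: {d,w}→{d,w}
  live b2: {d}→{d}
  live b3: {d}→∅
  live b4: {d,w}→{d,w}

Conflict graph:
  a↔{d,p}
  d↔{a,p,u,w}
  p↔{a,d}
  u↔{d,w}
  w↔{d,u}

N(u) = ["d", "w"]

Answer: ["d", "w"]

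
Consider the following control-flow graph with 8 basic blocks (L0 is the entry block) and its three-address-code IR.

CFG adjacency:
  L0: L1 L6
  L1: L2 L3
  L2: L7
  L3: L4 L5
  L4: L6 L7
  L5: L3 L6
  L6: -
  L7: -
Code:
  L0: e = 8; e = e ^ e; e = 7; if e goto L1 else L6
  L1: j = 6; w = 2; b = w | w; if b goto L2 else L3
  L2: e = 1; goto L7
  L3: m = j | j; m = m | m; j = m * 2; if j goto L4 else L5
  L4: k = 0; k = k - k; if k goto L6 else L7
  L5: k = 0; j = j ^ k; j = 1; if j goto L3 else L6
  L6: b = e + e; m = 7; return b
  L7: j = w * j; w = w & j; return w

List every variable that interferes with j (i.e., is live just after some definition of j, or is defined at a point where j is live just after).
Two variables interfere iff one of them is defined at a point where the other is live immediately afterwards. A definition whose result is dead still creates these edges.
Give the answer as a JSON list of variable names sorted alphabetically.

Answer: ["b", "e", "k", "w"]

Working:
Block summaries:
  L0 def {e} use ∅
  L1 def {b,j,w} use ∅
  L2 def {e} use ∅
  L3 def {j,m} use {j}
  L4 def {k} use ∅
  L5 def {j,k} use {j}
  L6 def {b,m} use {e}
  L7 def {j,w} use {j,w}

Live sets:
  live L0: ∅→{e}
  live L1: {e}→{e,j,w}
  live L2: {j,w}→{j,w}
  live L3: {e,j,w}→{e,j,w}
  live L4: {e,j,w}→{e,j,w}
  live L5: {e,j,w}→{e,j,w}
  live L6: {e}→∅
  live L7: {j,w}→∅

Interfere edges:
  b↔{e,j,m,w}
  e↔{b,j,k,m,w}
  j↔{b,e,k,w}
  k↔{e,j,w}
  m↔{b,e,w}
  w↔{b,e,j,k,m}

N(j) = ["b", "e", "k", "w"]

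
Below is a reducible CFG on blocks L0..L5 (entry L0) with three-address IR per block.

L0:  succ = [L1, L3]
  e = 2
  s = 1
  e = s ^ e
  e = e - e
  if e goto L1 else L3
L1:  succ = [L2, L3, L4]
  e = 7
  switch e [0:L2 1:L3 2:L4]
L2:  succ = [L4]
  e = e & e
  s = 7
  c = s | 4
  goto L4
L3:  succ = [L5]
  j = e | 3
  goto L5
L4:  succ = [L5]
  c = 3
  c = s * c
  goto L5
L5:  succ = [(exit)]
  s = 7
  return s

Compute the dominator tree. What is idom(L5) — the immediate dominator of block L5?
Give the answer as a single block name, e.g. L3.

Answer: L0

Analysis:
idom tree: L1←L0 L2←L1 L3←L0 L4←L1 L5←L0
Join-block Dom:
  L3: preds {L0,L1}: {L0} ∩ {L0,L1} = {L0}; idom=L0
  L4: preds {L1,L2}: {L0,L1} ∩ {L0,L1,L2} = {L0,L1}; idom=L1
  L5: preds {L3,L4}: {L0,L3} ∩ {L0,L1,L4} = {L0}; idom=L0

idom(L5) = L0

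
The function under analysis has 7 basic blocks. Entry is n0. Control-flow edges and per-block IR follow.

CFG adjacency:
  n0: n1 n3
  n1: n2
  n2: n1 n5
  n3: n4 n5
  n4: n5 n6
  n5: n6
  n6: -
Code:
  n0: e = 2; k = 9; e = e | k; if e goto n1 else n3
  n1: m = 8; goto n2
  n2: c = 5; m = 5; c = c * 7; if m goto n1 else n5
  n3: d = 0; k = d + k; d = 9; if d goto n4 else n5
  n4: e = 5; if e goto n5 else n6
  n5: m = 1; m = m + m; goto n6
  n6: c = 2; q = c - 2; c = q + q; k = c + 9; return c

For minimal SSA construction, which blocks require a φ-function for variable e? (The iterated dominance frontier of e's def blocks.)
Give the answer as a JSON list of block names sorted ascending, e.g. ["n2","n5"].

Answer: ["n5", "n6"]

Analysis:
idom tree: n1←n0 n2←n1 n3←n0 n4←n3 n5←n0 n6←n0
Join-block Dom:
  n1: preds {n0,n2}: {n0} ∩ {n0,n1,n2} = {n0}; idom=n0
  n5: preds {n2,n3,n4}: {n0,n1,n2} ∩ {n0,n3} ∩ {n0,n3,n4} = {n0}; idom=n0
  n6: preds {n4,n5}: {n0,n3,n4} ∩ {n0,n5} = {n0}; idom=n0

DF derivation:
  n1←n0: walk · to n0
  n1←n2: walk n2→n1 to n0
  n5←n2: walk n2→n1 to n0
  n5←n3: walk n3 to n0
  n5←n4: walk n4→n3 to n0
  n6←n4: walk n4→n3 to n0
  n6←n5: walk n5 to n0
  n0: DF=∅
  n1: DF={n1,n5}
  n2: DF={n1,n5}
  n3: DF={n5,n6}
  n4: DF={n5,n6}
  n5: DF={n6}
  n6: DF=∅

φ for e: defs {n0,n4}
  DF⁺ = {n5,n6}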